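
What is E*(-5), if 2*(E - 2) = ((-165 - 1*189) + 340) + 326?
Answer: -790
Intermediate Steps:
E = 158 (E = 2 + (((-165 - 1*189) + 340) + 326)/2 = 2 + (((-165 - 189) + 340) + 326)/2 = 2 + ((-354 + 340) + 326)/2 = 2 + (-14 + 326)/2 = 2 + (1/2)*312 = 2 + 156 = 158)
E*(-5) = 158*(-5) = -790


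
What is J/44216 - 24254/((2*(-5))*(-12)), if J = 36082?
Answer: -33377657/165810 ≈ -201.30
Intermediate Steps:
J/44216 - 24254/((2*(-5))*(-12)) = 36082/44216 - 24254/((2*(-5))*(-12)) = 36082*(1/44216) - 24254/((-10*(-12))) = 18041/22108 - 24254/120 = 18041/22108 - 24254*1/120 = 18041/22108 - 12127/60 = -33377657/165810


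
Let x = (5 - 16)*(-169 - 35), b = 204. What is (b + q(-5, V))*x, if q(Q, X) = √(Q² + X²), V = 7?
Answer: 457776 + 2244*√74 ≈ 4.7708e+5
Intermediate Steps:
x = 2244 (x = -11*(-204) = 2244)
(b + q(-5, V))*x = (204 + √((-5)² + 7²))*2244 = (204 + √(25 + 49))*2244 = (204 + √74)*2244 = 457776 + 2244*√74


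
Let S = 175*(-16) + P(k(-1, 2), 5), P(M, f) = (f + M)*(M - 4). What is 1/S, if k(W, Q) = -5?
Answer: -1/2800 ≈ -0.00035714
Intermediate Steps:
P(M, f) = (-4 + M)*(M + f) (P(M, f) = (M + f)*(-4 + M) = (-4 + M)*(M + f))
S = -2800 (S = 175*(-16) + ((-5)² - 4*(-5) - 4*5 - 5*5) = -2800 + (25 + 20 - 20 - 25) = -2800 + 0 = -2800)
1/S = 1/(-2800) = -1/2800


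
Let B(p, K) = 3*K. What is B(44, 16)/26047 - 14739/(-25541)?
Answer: 385132701/665266427 ≈ 0.57891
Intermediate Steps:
B(44, 16)/26047 - 14739/(-25541) = (3*16)/26047 - 14739/(-25541) = 48*(1/26047) - 14739*(-1/25541) = 48/26047 + 14739/25541 = 385132701/665266427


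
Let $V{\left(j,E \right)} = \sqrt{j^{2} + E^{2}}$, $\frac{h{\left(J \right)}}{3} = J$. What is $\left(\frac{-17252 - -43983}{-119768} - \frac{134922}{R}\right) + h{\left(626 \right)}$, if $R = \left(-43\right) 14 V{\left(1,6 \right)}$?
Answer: $\frac{224897573}{119768} + \frac{67461 \sqrt{37}}{11137} \approx 1914.6$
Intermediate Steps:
$h{\left(J \right)} = 3 J$
$V{\left(j,E \right)} = \sqrt{E^{2} + j^{2}}$
$R = - 602 \sqrt{37}$ ($R = \left(-43\right) 14 \sqrt{6^{2} + 1^{2}} = - 602 \sqrt{36 + 1} = - 602 \sqrt{37} \approx -3661.8$)
$\left(\frac{-17252 - -43983}{-119768} - \frac{134922}{R}\right) + h{\left(626 \right)} = \left(\frac{-17252 - -43983}{-119768} - \frac{134922}{\left(-602\right) \sqrt{37}}\right) + 3 \cdot 626 = \left(\left(-17252 + 43983\right) \left(- \frac{1}{119768}\right) - 134922 \left(- \frac{\sqrt{37}}{22274}\right)\right) + 1878 = \left(26731 \left(- \frac{1}{119768}\right) + \frac{67461 \sqrt{37}}{11137}\right) + 1878 = \left(- \frac{26731}{119768} + \frac{67461 \sqrt{37}}{11137}\right) + 1878 = \frac{224897573}{119768} + \frac{67461 \sqrt{37}}{11137}$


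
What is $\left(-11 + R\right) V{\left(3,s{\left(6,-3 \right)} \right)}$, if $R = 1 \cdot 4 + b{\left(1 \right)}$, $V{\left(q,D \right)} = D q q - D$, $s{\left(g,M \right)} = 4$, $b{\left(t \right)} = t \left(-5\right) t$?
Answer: $-384$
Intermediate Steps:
$b{\left(t \right)} = - 5 t^{2}$ ($b{\left(t \right)} = - 5 t t = - 5 t^{2}$)
$V{\left(q,D \right)} = - D + D q^{2}$ ($V{\left(q,D \right)} = D q^{2} - D = - D + D q^{2}$)
$R = -1$ ($R = 1 \cdot 4 - 5 \cdot 1^{2} = 4 - 5 = -1$)
$\left(-11 + R\right) V{\left(3,s{\left(6,-3 \right)} \right)} = \left(-11 - 1\right) 4 \left(-1 + 3^{2}\right) = - 12 \cdot 4 \left(-1 + 9\right) = - 12 \cdot 4 \cdot 8 = \left(-12\right) 32 = -384$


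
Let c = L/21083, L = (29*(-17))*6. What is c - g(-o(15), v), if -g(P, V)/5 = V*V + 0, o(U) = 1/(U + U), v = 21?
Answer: 1602933/727 ≈ 2204.9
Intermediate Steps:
L = -2958 (L = -493*6 = -2958)
o(U) = 1/(2*U)
c = -102/727 (c = -2958/21083 = -2958*1/21083 = -102/727 ≈ -0.14030)
g(P, V) = -5*V² (g(P, V) = -5*(V*V + 0) = -5*(V² + 0) = -5*V²)
c - g(-o(15), v) = -102/727 - (-5)*21² = -102/727 - (-5)*441 = -102/727 - 1*(-2205) = -102/727 + 2205 = 1602933/727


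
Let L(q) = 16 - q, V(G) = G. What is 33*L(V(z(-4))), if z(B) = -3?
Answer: 627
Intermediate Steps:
33*L(V(z(-4))) = 33*(16 - 1*(-3)) = 33*(16 + 3) = 33*19 = 627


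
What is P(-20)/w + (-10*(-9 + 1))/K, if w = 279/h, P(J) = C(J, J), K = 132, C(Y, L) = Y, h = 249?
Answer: -5880/341 ≈ -17.243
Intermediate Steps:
P(J) = J
w = 93/83 (w = 279/249 = 279*(1/249) = 93/83 ≈ 1.1205)
P(-20)/w + (-10*(-9 + 1))/K = -20/93/83 - 10*(-9 + 1)/132 = -20*83/93 - 10*(-8)*(1/132) = -1660/93 + 80*(1/132) = -1660/93 + 20/33 = -5880/341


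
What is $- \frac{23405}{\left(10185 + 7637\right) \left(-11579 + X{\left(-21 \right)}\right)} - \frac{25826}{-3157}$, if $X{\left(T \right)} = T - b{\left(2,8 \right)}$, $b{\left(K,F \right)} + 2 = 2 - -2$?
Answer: $\frac{762876815247}{93253650644} \approx 8.1807$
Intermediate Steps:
$b{\left(K,F \right)} = 2$ ($b{\left(K,F \right)} = -2 + \left(2 - -2\right) = -2 + \left(2 + 2\right) = -2 + 4 = 2$)
$X{\left(T \right)} = -2 + T$ ($X{\left(T \right)} = T - 2 = -2 + T$)
$- \frac{23405}{\left(10185 + 7637\right) \left(-11579 + X{\left(-21 \right)}\right)} - \frac{25826}{-3157} = - \frac{23405}{\left(10185 + 7637\right) \left(-11579 - 23\right)} - \frac{25826}{-3157} = - \frac{23405}{17822 \left(-11579 - 23\right)} - - \frac{25826}{3157} = - \frac{23405}{17822 \left(-11602\right)} + \frac{25826}{3157} = - \frac{23405}{-206770844} + \frac{25826}{3157} = \left(-23405\right) \left(- \frac{1}{206770844}\right) + \frac{25826}{3157} = \frac{23405}{206770844} + \frac{25826}{3157} = \frac{762876815247}{93253650644}$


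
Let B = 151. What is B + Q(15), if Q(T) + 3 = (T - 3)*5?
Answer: 208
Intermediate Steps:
Q(T) = -18 + 5*T (Q(T) = -3 + (T - 3)*5 = -3 + (-3 + T)*5 = -3 + (-15 + 5*T) = -18 + 5*T)
B + Q(15) = 151 + (-18 + 5*15) = 151 + (-18 + 75) = 151 + 57 = 208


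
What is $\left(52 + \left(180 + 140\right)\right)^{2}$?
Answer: $138384$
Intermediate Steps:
$\left(52 + \left(180 + 140\right)\right)^{2} = \left(52 + 320\right)^{2} = 372^{2} = 138384$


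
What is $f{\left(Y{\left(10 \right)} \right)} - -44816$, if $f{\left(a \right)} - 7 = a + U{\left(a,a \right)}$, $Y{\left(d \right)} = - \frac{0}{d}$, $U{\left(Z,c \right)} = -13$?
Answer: $44810$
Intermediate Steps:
$Y{\left(d \right)} = 0$ ($Y{\left(d \right)} = \left(-1\right) 0 = 0$)
$f{\left(a \right)} = -6 + a$ ($f{\left(a \right)} = 7 + \left(a - 13\right) = 7 + \left(-13 + a\right) = -6 + a$)
$f{\left(Y{\left(10 \right)} \right)} - -44816 = \left(-6 + 0\right) - -44816 = -6 + 44816 = 44810$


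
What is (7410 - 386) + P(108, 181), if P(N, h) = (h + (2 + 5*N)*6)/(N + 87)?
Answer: 1373113/195 ≈ 7041.6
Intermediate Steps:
P(N, h) = (12 + h + 30*N)/(87 + N) (P(N, h) = (h + (12 + 30*N))/(87 + N) = (12 + h + 30*N)/(87 + N))
(7410 - 386) + P(108, 181) = (7410 - 386) + (12 + 181 + 30*108)/(87 + 108) = 7024 + (12 + 181 + 3240)/195 = 7024 + (1/195)*3433 = 7024 + 3433/195 = 1373113/195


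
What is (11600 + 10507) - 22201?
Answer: -94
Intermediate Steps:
(11600 + 10507) - 22201 = 22107 - 22201 = -94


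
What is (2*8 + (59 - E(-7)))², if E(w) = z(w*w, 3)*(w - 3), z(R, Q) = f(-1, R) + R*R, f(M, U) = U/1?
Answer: 603930625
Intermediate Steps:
f(M, U) = U (f(M, U) = U*1 = U)
z(R, Q) = R + R² (z(R, Q) = R + R*R = R + R²)
E(w) = w²*(1 + w²)*(-3 + w) (E(w) = ((w*w)*(1 + w*w))*(w - 3) = (w²*(1 + w²))*(-3 + w) = w²*(1 + w²)*(-3 + w))
(2*8 + (59 - E(-7)))² = (2*8 + (59 - (-7)²*(1 + (-7)²)*(-3 - 7)))² = (16 + (59 - 49*(1 + 49)*(-10)))² = (16 + (59 - 49*50*(-10)))² = (16 + (59 - 1*(-24500)))² = (16 + (59 + 24500))² = (16 + 24559)² = 24575² = 603930625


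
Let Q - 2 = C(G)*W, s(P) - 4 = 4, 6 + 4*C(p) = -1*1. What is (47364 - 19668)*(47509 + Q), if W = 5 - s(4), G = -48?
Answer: 1316010060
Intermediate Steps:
C(p) = -7/4 (C(p) = -3/2 + (-1*1)/4 = -3/2 + (¼)*(-1) = -3/2 - ¼ = -7/4)
s(P) = 8 (s(P) = 4 + 4 = 8)
W = -3 (W = 5 - 1*8 = 5 - 8 = -3)
Q = 29/4 (Q = 2 - 7/4*(-3) = 2 + 21/4 = 29/4 ≈ 7.2500)
(47364 - 19668)*(47509 + Q) = (47364 - 19668)*(47509 + 29/4) = 27696*(190065/4) = 1316010060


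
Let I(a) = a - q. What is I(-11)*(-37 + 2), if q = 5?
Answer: 560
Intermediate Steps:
I(a) = -5 + a (I(a) = a - 1*5 = a - 5 = -5 + a)
I(-11)*(-37 + 2) = (-5 - 11)*(-37 + 2) = -16*(-35) = 560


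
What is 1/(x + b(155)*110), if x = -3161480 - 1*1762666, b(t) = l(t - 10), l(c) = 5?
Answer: -1/4923596 ≈ -2.0310e-7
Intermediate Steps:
b(t) = 5
x = -4924146 (x = -3161480 - 1762666 = -4924146)
1/(x + b(155)*110) = 1/(-4924146 + 5*110) = 1/(-4924146 + 550) = 1/(-4923596) = -1/4923596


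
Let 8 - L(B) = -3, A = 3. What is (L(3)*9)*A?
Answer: 297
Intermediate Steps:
L(B) = 11 (L(B) = 8 - 1*(-3) = 8 + 3 = 11)
(L(3)*9)*A = (11*9)*3 = 99*3 = 297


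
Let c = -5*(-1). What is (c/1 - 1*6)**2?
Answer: 1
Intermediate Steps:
c = 5
(c/1 - 1*6)**2 = (5/1 - 1*6)**2 = (5*1 - 6)**2 = (5 - 6)**2 = (-1)**2 = 1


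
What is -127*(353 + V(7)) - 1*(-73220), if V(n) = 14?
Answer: 26611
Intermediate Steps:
-127*(353 + V(7)) - 1*(-73220) = -127*(353 + 14) - 1*(-73220) = -127*367 + 73220 = -46609 + 73220 = 26611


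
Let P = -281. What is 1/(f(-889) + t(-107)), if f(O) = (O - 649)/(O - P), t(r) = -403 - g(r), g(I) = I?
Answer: -304/89215 ≈ -0.0034075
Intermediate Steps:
t(r) = -403 - r
f(O) = (-649 + O)/(281 + O) (f(O) = (O - 649)/(O - 1*(-281)) = (-649 + O)/(O + 281) = (-649 + O)/(281 + O))
1/(f(-889) + t(-107)) = 1/((-649 - 889)/(281 - 889) + (-403 - 1*(-107))) = 1/(-1538/(-608) + (-403 + 107)) = 1/(-1/608*(-1538) - 296) = 1/(769/304 - 296) = 1/(-89215/304) = -304/89215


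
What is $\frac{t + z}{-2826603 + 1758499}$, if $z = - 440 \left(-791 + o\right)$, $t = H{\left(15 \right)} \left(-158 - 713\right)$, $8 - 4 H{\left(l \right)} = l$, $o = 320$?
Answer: $- \frac{835057}{4272416} \approx -0.19545$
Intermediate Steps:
$H{\left(l \right)} = 2 - \frac{l}{4}$
$t = \frac{6097}{4}$ ($t = \left(2 - \frac{15}{4}\right) \left(-158 - 713\right) = \left(2 - \frac{15}{4}\right) \left(-871\right) = \left(- \frac{7}{4}\right) \left(-871\right) = \frac{6097}{4} \approx 1524.3$)
$z = 207240$ ($z = - 440 \left(-791 + 320\right) = \left(-440\right) \left(-471\right) = 207240$)
$\frac{t + z}{-2826603 + 1758499} = \frac{\frac{6097}{4} + 207240}{-2826603 + 1758499} = \frac{835057}{4 \left(-1068104\right)} = \frac{835057}{4} \left(- \frac{1}{1068104}\right) = - \frac{835057}{4272416}$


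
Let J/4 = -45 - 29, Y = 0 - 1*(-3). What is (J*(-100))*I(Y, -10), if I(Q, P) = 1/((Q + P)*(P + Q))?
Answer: 29600/49 ≈ 604.08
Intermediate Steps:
Y = 3 (Y = 0 + 3 = 3)
I(Q, P) = (P + Q)⁻² (I(Q, P) = 1/((P + Q)*(P + Q)) = 1/((P + Q)²) = (P + Q)⁻²)
J = -296 (J = 4*(-45 - 29) = 4*(-74) = -296)
(J*(-100))*I(Y, -10) = (-296*(-100))/(-10 + 3)² = 29600/(-7)² = 29600*(1/49) = 29600/49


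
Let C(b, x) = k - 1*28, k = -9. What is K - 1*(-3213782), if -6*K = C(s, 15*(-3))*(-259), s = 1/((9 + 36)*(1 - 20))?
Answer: 19273109/6 ≈ 3.2122e+6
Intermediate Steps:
s = -1/855 (s = 1/(45*(-19)) = 1/(-855) = -1/855 ≈ -0.0011696)
C(b, x) = -37 (C(b, x) = -9 - 1*28 = -9 - 28 = -37)
K = -9583/6 (K = -(-37)*(-259)/6 = -⅙*9583 = -9583/6 ≈ -1597.2)
K - 1*(-3213782) = -9583/6 - 1*(-3213782) = -9583/6 + 3213782 = 19273109/6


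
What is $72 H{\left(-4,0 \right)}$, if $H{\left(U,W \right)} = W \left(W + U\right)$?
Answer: $0$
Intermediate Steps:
$H{\left(U,W \right)} = W \left(U + W\right)$
$72 H{\left(-4,0 \right)} = 72 \cdot 0 \left(-4 + 0\right) = 72 \cdot 0 \left(-4\right) = 72 \cdot 0 = 0$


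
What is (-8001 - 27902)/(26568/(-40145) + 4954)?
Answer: -1441325935/198851762 ≈ -7.2482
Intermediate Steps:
(-8001 - 27902)/(26568/(-40145) + 4954) = -35903/(26568*(-1/40145) + 4954) = -35903/(-26568/40145 + 4954) = -35903/198851762/40145 = -35903*40145/198851762 = -1441325935/198851762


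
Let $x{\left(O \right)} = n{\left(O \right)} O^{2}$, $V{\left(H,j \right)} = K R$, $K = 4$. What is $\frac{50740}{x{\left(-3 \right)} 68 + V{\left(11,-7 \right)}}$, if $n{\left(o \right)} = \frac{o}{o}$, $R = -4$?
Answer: $\frac{12685}{149} \approx 85.134$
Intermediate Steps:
$n{\left(o \right)} = 1$
$V{\left(H,j \right)} = -16$ ($V{\left(H,j \right)} = 4 \left(-4\right) = -16$)
$x{\left(O \right)} = O^{2}$ ($x{\left(O \right)} = 1 O^{2} = O^{2}$)
$\frac{50740}{x{\left(-3 \right)} 68 + V{\left(11,-7 \right)}} = \frac{50740}{\left(-3\right)^{2} \cdot 68 - 16} = \frac{50740}{9 \cdot 68 - 16} = \frac{50740}{612 - 16} = \frac{50740}{596} = 50740 \cdot \frac{1}{596} = \frac{12685}{149}$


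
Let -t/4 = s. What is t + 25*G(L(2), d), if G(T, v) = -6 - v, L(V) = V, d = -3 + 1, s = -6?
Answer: -76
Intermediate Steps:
d = -2
t = 24 (t = -4*(-6) = 24)
t + 25*G(L(2), d) = 24 + 25*(-6 - 1*(-2)) = 24 + 25*(-6 + 2) = 24 + 25*(-4) = 24 - 100 = -76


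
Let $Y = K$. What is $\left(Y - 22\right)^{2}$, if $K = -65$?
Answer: $7569$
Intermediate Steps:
$Y = -65$
$\left(Y - 22\right)^{2} = \left(-65 - 22\right)^{2} = \left(-87\right)^{2} = 7569$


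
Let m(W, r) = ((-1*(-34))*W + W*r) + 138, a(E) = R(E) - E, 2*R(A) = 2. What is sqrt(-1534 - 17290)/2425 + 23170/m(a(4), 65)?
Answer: -23170/159 + 2*I*sqrt(4706)/2425 ≈ -145.72 + 0.056578*I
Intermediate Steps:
R(A) = 1 (R(A) = (1/2)*2 = 1)
a(E) = 1 - E
m(W, r) = 138 + 34*W + W*r (m(W, r) = (34*W + W*r) + 138 = 138 + 34*W + W*r)
sqrt(-1534 - 17290)/2425 + 23170/m(a(4), 65) = sqrt(-1534 - 17290)/2425 + 23170/(138 + 34*(1 - 1*4) + (1 - 1*4)*65) = sqrt(-18824)*(1/2425) + 23170/(138 + 34*(1 - 4) + (1 - 4)*65) = (2*I*sqrt(4706))*(1/2425) + 23170/(138 + 34*(-3) - 3*65) = 2*I*sqrt(4706)/2425 + 23170/(138 - 102 - 195) = 2*I*sqrt(4706)/2425 + 23170/(-159) = 2*I*sqrt(4706)/2425 + 23170*(-1/159) = 2*I*sqrt(4706)/2425 - 23170/159 = -23170/159 + 2*I*sqrt(4706)/2425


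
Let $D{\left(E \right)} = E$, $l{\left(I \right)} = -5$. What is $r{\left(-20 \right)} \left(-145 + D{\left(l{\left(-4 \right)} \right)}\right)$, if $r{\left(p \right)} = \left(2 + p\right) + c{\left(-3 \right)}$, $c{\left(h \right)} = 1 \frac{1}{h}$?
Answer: $2750$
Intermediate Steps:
$c{\left(h \right)} = \frac{1}{h}$
$r{\left(p \right)} = \frac{5}{3} + p$ ($r{\left(p \right)} = \left(2 + p\right) + \frac{1}{-3} = \left(2 + p\right) - \frac{1}{3} = \frac{5}{3} + p$)
$r{\left(-20 \right)} \left(-145 + D{\left(l{\left(-4 \right)} \right)}\right) = \left(\frac{5}{3} - 20\right) \left(-145 - 5\right) = \left(- \frac{55}{3}\right) \left(-150\right) = 2750$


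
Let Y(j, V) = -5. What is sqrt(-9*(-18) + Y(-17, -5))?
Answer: sqrt(157) ≈ 12.530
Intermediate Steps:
sqrt(-9*(-18) + Y(-17, -5)) = sqrt(-9*(-18) - 5) = sqrt(162 - 5) = sqrt(157)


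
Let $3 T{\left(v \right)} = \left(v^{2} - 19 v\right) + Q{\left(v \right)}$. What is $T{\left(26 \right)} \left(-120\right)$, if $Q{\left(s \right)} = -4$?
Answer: $-7120$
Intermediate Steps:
$T{\left(v \right)} = - \frac{4}{3} - \frac{19 v}{3} + \frac{v^{2}}{3}$ ($T{\left(v \right)} = \frac{\left(v^{2} - 19 v\right) - 4}{3} = \frac{-4 + v^{2} - 19 v}{3} = - \frac{4}{3} - \frac{19 v}{3} + \frac{v^{2}}{3}$)
$T{\left(26 \right)} \left(-120\right) = \left(- \frac{4}{3} - \frac{494}{3} + \frac{26^{2}}{3}\right) \left(-120\right) = \left(- \frac{4}{3} - \frac{494}{3} + \frac{1}{3} \cdot 676\right) \left(-120\right) = \left(- \frac{4}{3} - \frac{494}{3} + \frac{676}{3}\right) \left(-120\right) = \frac{178}{3} \left(-120\right) = -7120$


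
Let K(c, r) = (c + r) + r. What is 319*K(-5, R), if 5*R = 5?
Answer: -957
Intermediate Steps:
R = 1 (R = (1/5)*5 = 1)
K(c, r) = c + 2*r
319*K(-5, R) = 319*(-5 + 2*1) = 319*(-5 + 2) = 319*(-3) = -957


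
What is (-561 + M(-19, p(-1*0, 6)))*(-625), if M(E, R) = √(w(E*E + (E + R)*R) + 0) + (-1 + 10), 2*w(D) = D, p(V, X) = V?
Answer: 345000 - 11875*√2/2 ≈ 3.3660e+5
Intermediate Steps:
w(D) = D/2
M(E, R) = 9 + √(E²/2 + R*(E + R)/2) (M(E, R) = √((E*E + (E + R)*R)/2 + 0) + (-1 + 10) = √((E² + R*(E + R))/2 + 0) + 9 = √((E²/2 + R*(E + R)/2) + 0) + 9 = √(E²/2 + R*(E + R)/2) + 9 = 9 + √(E²/2 + R*(E + R)/2))
(-561 + M(-19, p(-1*0, 6)))*(-625) = (-561 + (9 + √2*√((-19)² + (-1*0)² - (-19)*0)/2))*(-625) = (-561 + (9 + √2*√(361 + 0² - 19*0)/2))*(-625) = (-561 + (9 + √2*√(361 + 0 + 0)/2))*(-625) = (-561 + (9 + √2*√361/2))*(-625) = (-561 + (9 + (½)*√2*19))*(-625) = (-561 + (9 + 19*√2/2))*(-625) = (-552 + 19*√2/2)*(-625) = 345000 - 11875*√2/2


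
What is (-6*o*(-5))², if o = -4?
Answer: 14400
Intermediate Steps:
(-6*o*(-5))² = (-6*(-4)*(-5))² = (24*(-5))² = (-120)² = 14400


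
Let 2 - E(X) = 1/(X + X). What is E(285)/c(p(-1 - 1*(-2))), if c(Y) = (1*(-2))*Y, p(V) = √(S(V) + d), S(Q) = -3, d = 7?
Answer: -1139/2280 ≈ -0.49956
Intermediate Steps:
E(X) = 2 - 1/(2*X) (E(X) = 2 - 1/(X + X) = 2 - 1/(2*X))
p(V) = 2 (p(V) = √(-3 + 7) = √4 = 2)
c(Y) = -2*Y
E(285)/c(p(-1 - 1*(-2))) = (2 - ½/285)/((-2*2)) = (2 - ½*1/285)/(-4) = (2 - 1/570)*(-¼) = (1139/570)*(-¼) = -1139/2280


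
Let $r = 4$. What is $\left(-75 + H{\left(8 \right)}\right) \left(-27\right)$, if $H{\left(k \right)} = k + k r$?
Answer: $945$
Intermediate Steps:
$H{\left(k \right)} = 5 k$ ($H{\left(k \right)} = k + k 4 = k + 4 k = 5 k$)
$\left(-75 + H{\left(8 \right)}\right) \left(-27\right) = \left(-75 + 5 \cdot 8\right) \left(-27\right) = \left(-75 + 40\right) \left(-27\right) = \left(-35\right) \left(-27\right) = 945$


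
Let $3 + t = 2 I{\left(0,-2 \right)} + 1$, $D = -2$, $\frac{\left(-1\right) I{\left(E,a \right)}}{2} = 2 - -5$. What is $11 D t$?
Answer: $660$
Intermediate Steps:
$I{\left(E,a \right)} = -14$ ($I{\left(E,a \right)} = - 2 \left(2 - -5\right) = - 2 \left(2 + 5\right) = \left(-2\right) 7 = -14$)
$t = -30$ ($t = -3 + \left(2 \left(-14\right) + 1\right) = -3 + \left(-28 + 1\right) = -3 - 27 = -30$)
$11 D t = 11 \left(-2\right) \left(-30\right) = \left(-22\right) \left(-30\right) = 660$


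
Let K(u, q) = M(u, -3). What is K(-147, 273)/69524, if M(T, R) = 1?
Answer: 1/69524 ≈ 1.4384e-5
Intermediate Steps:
K(u, q) = 1
K(-147, 273)/69524 = 1/69524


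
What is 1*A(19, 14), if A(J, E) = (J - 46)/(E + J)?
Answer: -9/11 ≈ -0.81818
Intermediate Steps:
A(J, E) = (-46 + J)/(E + J)
1*A(19, 14) = 1*((-46 + 19)/(14 + 19)) = 1*(-27/33) = 1*((1/33)*(-27)) = 1*(-9/11) = -9/11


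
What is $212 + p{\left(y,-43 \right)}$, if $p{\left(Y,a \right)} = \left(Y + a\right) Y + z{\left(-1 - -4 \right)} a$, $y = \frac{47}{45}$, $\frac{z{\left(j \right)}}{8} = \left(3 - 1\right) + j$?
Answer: $- \frac{3142436}{2025} \approx -1551.8$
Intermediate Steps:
$z{\left(j \right)} = 16 + 8 j$ ($z{\left(j \right)} = 8 \left(\left(3 - 1\right) + j\right) = 8 \left(2 + j\right) = 16 + 8 j$)
$y = \frac{47}{45}$ ($y = 47 \cdot \frac{1}{45} = \frac{47}{45} \approx 1.0444$)
$p{\left(Y,a \right)} = 40 a + Y \left(Y + a\right)$ ($p{\left(Y,a \right)} = \left(Y + a\right) Y + \left(16 + 8 \left(-1 - -4\right)\right) a = Y \left(Y + a\right) + \left(16 + 8 \left(-1 + 4\right)\right) a = Y \left(Y + a\right) + \left(16 + 8 \cdot 3\right) a = Y \left(Y + a\right) + \left(16 + 24\right) a = Y \left(Y + a\right) + 40 a = 40 a + Y \left(Y + a\right)$)
$212 + p{\left(y,-43 \right)} = 212 + \left(\left(\frac{47}{45}\right)^{2} + 40 \left(-43\right) + \frac{47}{45} \left(-43\right)\right) = 212 - \frac{3571736}{2025} = - \frac{3142436}{2025}$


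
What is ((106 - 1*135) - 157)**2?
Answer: 34596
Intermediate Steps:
((106 - 1*135) - 157)**2 = ((106 - 135) - 157)**2 = (-29 - 157)**2 = (-186)**2 = 34596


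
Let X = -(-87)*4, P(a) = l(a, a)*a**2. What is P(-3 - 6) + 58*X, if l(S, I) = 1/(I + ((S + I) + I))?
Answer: 80727/4 ≈ 20182.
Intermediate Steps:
l(S, I) = 1/(S + 3*I) (l(S, I) = 1/(I + ((I + S) + I)) = 1/(I + (S + 2*I)) = 1/(S + 3*I))
P(a) = a/4 (P(a) = a**2/(a + 3*a) = a**2/((4*a)) = (1/(4*a))*a**2 = a/4)
X = 348 (X = -29*(-12) = 348)
P(-3 - 6) + 58*X = (-3 - 6)/4 + 58*348 = (1/4)*(-9) + 20184 = -9/4 + 20184 = 80727/4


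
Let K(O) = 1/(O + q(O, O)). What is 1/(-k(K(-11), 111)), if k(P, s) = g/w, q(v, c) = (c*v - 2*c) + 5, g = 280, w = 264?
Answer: -33/35 ≈ -0.94286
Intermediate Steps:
q(v, c) = 5 - 2*c + c*v (q(v, c) = (-2*c + c*v) + 5 = 5 - 2*c + c*v)
K(O) = 1/(5 + O² - O) (K(O) = 1/(O + (5 - 2*O + O*O)) = 1/(O + (5 - 2*O + O²)) = 1/(O + (5 + O² - 2*O)) = 1/(5 + O² - O))
k(P, s) = 35/33 (k(P, s) = 280/264 = 280*(1/264) = 35/33)
1/(-k(K(-11), 111)) = 1/(-1*35/33) = 1/(-35/33) = -33/35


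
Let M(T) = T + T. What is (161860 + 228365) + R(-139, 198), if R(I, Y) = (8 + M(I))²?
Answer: 463125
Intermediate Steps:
M(T) = 2*T
R(I, Y) = (8 + 2*I)²
(161860 + 228365) + R(-139, 198) = (161860 + 228365) + 4*(4 - 139)² = 390225 + 4*(-135)² = 390225 + 4*18225 = 390225 + 72900 = 463125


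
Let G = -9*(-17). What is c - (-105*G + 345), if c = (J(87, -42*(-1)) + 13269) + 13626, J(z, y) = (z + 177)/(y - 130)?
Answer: 42612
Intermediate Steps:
J(z, y) = (177 + z)/(-130 + y)
G = 153
c = 26892 (c = ((177 + 87)/(-130 - 42*(-1)) + 13269) + 13626 = (264/(-130 + 42) + 13269) + 13626 = (264/(-88) + 13269) + 13626 = (-1/88*264 + 13269) + 13626 = (-3 + 13269) + 13626 = 13266 + 13626 = 26892)
c - (-105*G + 345) = 26892 - (-105*153 + 345) = 26892 - (-16065 + 345) = 26892 - 1*(-15720) = 26892 + 15720 = 42612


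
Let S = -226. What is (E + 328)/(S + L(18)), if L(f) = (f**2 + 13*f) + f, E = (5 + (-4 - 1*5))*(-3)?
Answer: 34/35 ≈ 0.97143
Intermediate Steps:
E = 12 (E = (5 + (-4 - 5))*(-3) = (5 - 9)*(-3) = -4*(-3) = 12)
L(f) = f**2 + 14*f
(E + 328)/(S + L(18)) = (12 + 328)/(-226 + 18*(14 + 18)) = 340/(-226 + 18*32) = 340/(-226 + 576) = 340/350 = 340*(1/350) = 34/35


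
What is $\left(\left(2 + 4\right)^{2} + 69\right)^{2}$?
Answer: $11025$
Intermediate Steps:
$\left(\left(2 + 4\right)^{2} + 69\right)^{2} = \left(6^{2} + 69\right)^{2} = \left(36 + 69\right)^{2} = 105^{2} = 11025$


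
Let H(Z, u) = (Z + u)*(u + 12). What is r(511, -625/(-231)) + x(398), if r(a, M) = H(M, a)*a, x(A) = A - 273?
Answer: 4530553339/33 ≈ 1.3729e+8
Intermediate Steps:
x(A) = -273 + A
H(Z, u) = (12 + u)*(Z + u) (H(Z, u) = (Z + u)*(12 + u) = (12 + u)*(Z + u))
r(a, M) = a*(a² + 12*M + 12*a + M*a) (r(a, M) = (a² + 12*M + 12*a + M*a)*a = a*(a² + 12*M + 12*a + M*a))
r(511, -625/(-231)) + x(398) = 511*(511² + 12*(-625/(-231)) + 12*511 - 625/(-231)*511) + (-273 + 398) = 511*(261121 + 12*(-625*(-1/231)) + 6132 - 625*(-1/231)*511) + 125 = 511*(261121 + 12*(625/231) + 6132 + (625/231)*511) + 125 = 511*(261121 + 2500/77 + 6132 + 45625/33) + 125 = 511*(62062318/231) + 125 = 4530549214/33 + 125 = 4530553339/33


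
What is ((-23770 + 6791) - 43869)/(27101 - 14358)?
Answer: -60848/12743 ≈ -4.7750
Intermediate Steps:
((-23770 + 6791) - 43869)/(27101 - 14358) = (-16979 - 43869)/12743 = -60848*1/12743 = -60848/12743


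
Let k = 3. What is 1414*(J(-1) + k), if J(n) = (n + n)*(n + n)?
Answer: 9898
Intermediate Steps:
J(n) = 4*n² (J(n) = (2*n)*(2*n) = 4*n²)
1414*(J(-1) + k) = 1414*(4*(-1)² + 3) = 1414*(4*1 + 3) = 1414*(4 + 3) = 1414*7 = 9898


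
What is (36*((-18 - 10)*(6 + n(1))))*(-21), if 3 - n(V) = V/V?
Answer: 169344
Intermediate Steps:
n(V) = 2 (n(V) = 3 - V/V = 3 - 1*1 = 3 - 1 = 2)
(36*((-18 - 10)*(6 + n(1))))*(-21) = (36*((-18 - 10)*(6 + 2)))*(-21) = (36*(-28*8))*(-21) = (36*(-224))*(-21) = -8064*(-21) = 169344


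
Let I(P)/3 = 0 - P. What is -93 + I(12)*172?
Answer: -6285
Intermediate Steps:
I(P) = -3*P (I(P) = 3*(0 - P) = 3*(-P) = -3*P)
-93 + I(12)*172 = -93 - 3*12*172 = -93 - 36*172 = -93 - 6192 = -6285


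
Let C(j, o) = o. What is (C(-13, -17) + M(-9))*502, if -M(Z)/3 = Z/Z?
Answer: -10040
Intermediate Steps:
M(Z) = -3 (M(Z) = -3*Z/Z = -3*1 = -3)
(C(-13, -17) + M(-9))*502 = (-17 - 3)*502 = -20*502 = -10040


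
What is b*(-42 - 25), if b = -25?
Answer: 1675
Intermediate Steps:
b*(-42 - 25) = -25*(-42 - 25) = -25*(-67) = 1675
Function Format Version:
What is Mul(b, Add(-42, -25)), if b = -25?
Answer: 1675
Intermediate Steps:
Mul(b, Add(-42, -25)) = Mul(-25, Add(-42, -25)) = Mul(-25, -67) = 1675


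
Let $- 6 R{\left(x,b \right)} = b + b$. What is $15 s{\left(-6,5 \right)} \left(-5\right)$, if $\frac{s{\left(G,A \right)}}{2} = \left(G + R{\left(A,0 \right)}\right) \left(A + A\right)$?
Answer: $9000$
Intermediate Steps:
$R{\left(x,b \right)} = - \frac{b}{3}$ ($R{\left(x,b \right)} = - \frac{b + b}{6} = - \frac{2 b}{6} = - \frac{b}{3}$)
$s{\left(G,A \right)} = 4 A G$ ($s{\left(G,A \right)} = 2 \left(G - 0\right) \left(A + A\right) = 2 \left(G + 0\right) 2 A = 2 G 2 A = 2 \cdot 2 A G = 4 A G$)
$15 s{\left(-6,5 \right)} \left(-5\right) = 15 \cdot 4 \cdot 5 \left(-6\right) \left(-5\right) = 15 \left(-120\right) \left(-5\right) = \left(-1800\right) \left(-5\right) = 9000$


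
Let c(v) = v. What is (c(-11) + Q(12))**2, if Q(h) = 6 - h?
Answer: 289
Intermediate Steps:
(c(-11) + Q(12))**2 = (-11 + (6 - 1*12))**2 = (-11 + (6 - 12))**2 = (-11 - 6)**2 = (-17)**2 = 289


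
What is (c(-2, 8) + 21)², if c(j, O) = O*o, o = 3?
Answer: 2025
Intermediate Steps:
c(j, O) = 3*O (c(j, O) = O*3 = 3*O)
(c(-2, 8) + 21)² = (3*8 + 21)² = (24 + 21)² = 45² = 2025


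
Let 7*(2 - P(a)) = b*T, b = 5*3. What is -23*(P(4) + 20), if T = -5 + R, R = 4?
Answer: -3887/7 ≈ -555.29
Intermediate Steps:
b = 15
T = -1 (T = -5 + 4 = -1)
P(a) = 29/7 (P(a) = 2 - 15*(-1)/7 = 2 - ⅐*(-15) = 2 + 15/7 = 29/7)
-23*(P(4) + 20) = -23*(29/7 + 20) = -23*169/7 = -3887/7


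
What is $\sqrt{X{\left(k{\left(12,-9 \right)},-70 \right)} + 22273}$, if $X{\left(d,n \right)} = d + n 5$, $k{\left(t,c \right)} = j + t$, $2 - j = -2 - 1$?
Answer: $2 \sqrt{5485} \approx 148.12$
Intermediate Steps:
$j = 5$ ($j = 2 - \left(-2 - 1\right) = 2 - -3 = 2 + 3 = 5$)
$k{\left(t,c \right)} = 5 + t$
$X{\left(d,n \right)} = d + 5 n$
$\sqrt{X{\left(k{\left(12,-9 \right)},-70 \right)} + 22273} = \sqrt{\left(\left(5 + 12\right) + 5 \left(-70\right)\right) + 22273} = \sqrt{\left(17 - 350\right) + 22273} = \sqrt{-333 + 22273} = \sqrt{21940} = 2 \sqrt{5485}$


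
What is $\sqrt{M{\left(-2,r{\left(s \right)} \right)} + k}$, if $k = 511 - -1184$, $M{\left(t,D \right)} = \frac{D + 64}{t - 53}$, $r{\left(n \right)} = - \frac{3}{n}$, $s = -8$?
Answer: $\frac{\sqrt{3279254}}{44} \approx 41.156$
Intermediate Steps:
$M{\left(t,D \right)} = \frac{64 + D}{-53 + t}$
$k = 1695$ ($k = 511 + 1184 = 1695$)
$\sqrt{M{\left(-2,r{\left(s \right)} \right)} + k} = \sqrt{\frac{64 - \frac{3}{-8}}{-53 - 2} + 1695} = \sqrt{\frac{64 - - \frac{3}{8}}{-55} + 1695} = \sqrt{- \frac{64 + \frac{3}{8}}{55} + 1695} = \sqrt{\left(- \frac{1}{55}\right) \frac{515}{8} + 1695} = \sqrt{- \frac{103}{88} + 1695} = \sqrt{\frac{149057}{88}} = \frac{\sqrt{3279254}}{44}$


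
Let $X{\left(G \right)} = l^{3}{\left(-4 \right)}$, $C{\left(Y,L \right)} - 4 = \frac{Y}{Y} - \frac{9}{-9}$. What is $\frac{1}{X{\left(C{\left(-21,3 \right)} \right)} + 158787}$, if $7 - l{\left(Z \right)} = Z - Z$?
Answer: $\frac{1}{159130} \approx 6.2842 \cdot 10^{-6}$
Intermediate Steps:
$C{\left(Y,L \right)} = 6$ ($C{\left(Y,L \right)} = 4 + \left(\frac{Y}{Y} - \frac{9}{-9}\right) = 4 + \left(1 - -1\right) = 4 + \left(1 + 1\right) = 4 + 2 = 6$)
$l{\left(Z \right)} = 7$ ($l{\left(Z \right)} = 7 - \left(Z - Z\right) = 7 - 0 = 7 + 0 = 7$)
$X{\left(G \right)} = 343$ ($X{\left(G \right)} = 7^{3} = 343$)
$\frac{1}{X{\left(C{\left(-21,3 \right)} \right)} + 158787} = \frac{1}{343 + 158787} = \frac{1}{159130}$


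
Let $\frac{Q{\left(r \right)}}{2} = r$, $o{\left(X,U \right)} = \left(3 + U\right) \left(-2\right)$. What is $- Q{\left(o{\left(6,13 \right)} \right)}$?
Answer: $64$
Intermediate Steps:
$o{\left(X,U \right)} = -6 - 2 U$
$Q{\left(r \right)} = 2 r$
$- Q{\left(o{\left(6,13 \right)} \right)} = - 2 \left(-6 - 26\right) = - 2 \left(-32\right) = \left(-1\right) \left(-64\right) = 64$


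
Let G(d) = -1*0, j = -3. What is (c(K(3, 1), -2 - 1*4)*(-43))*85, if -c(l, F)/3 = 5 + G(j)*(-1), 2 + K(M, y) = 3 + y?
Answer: 54825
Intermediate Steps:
K(M, y) = 1 + y (K(M, y) = -2 + (3 + y) = 1 + y)
G(d) = 0
c(l, F) = -15 (c(l, F) = -3*(5 + 0*(-1)) = -3*(5 + 0) = -3*5 = -15)
(c(K(3, 1), -2 - 1*4)*(-43))*85 = -15*(-43)*85 = 645*85 = 54825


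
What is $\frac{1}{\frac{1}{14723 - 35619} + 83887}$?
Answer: $\frac{20896}{1752902751} \approx 1.1921 \cdot 10^{-5}$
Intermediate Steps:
$\frac{1}{\frac{1}{14723 - 35619} + 83887} = \frac{1}{\frac{1}{-20896} + 83887} = \frac{1}{- \frac{1}{20896} + 83887} = \frac{1}{\frac{1752902751}{20896}} = \frac{20896}{1752902751}$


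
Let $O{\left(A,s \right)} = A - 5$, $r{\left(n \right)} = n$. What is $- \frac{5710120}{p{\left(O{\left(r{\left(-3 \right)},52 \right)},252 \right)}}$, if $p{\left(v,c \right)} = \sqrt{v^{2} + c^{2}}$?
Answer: $- \frac{1427530 \sqrt{3973}}{3973} \approx -22648.0$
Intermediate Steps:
$O{\left(A,s \right)} = -5 + A$
$p{\left(v,c \right)} = \sqrt{c^{2} + v^{2}}$
$- \frac{5710120}{p{\left(O{\left(r{\left(-3 \right)},52 \right)},252 \right)}} = - \frac{5710120}{\sqrt{252^{2} + \left(-5 - 3\right)^{2}}} = - \frac{5710120}{\sqrt{63504 + \left(-8\right)^{2}}} = - \frac{5710120}{\sqrt{63504 + 64}} = - \frac{5710120}{\sqrt{63568}} = - \frac{5710120}{4 \sqrt{3973}} = - 5710120 \frac{\sqrt{3973}}{15892} = - \frac{1427530 \sqrt{3973}}{3973}$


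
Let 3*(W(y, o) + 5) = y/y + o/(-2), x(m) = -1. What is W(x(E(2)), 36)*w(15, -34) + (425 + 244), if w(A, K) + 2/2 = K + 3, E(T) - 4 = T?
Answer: 3031/3 ≈ 1010.3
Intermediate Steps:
E(T) = 4 + T
W(y, o) = -14/3 - o/6 (W(y, o) = -5 + (y/y + o/(-2))/3 = -5 + (1 + o*(-1/2))/3 = -5 + (1 - o/2)/3 = -5 + (1/3 - o/6) = -14/3 - o/6)
w(A, K) = 2 + K (w(A, K) = -1 + (K + 3) = -1 + (3 + K) = 2 + K)
W(x(E(2)), 36)*w(15, -34) + (425 + 244) = (-14/3 - 1/6*36)*(2 - 34) + (425 + 244) = (-14/3 - 6)*(-32) + 669 = -32/3*(-32) + 669 = 1024/3 + 669 = 3031/3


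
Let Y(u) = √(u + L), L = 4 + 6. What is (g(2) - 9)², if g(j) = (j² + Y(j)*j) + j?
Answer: 57 - 24*√3 ≈ 15.431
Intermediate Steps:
L = 10
Y(u) = √(10 + u) (Y(u) = √(u + 10) = √(10 + u))
g(j) = j + j² + j*√(10 + j) (g(j) = (j² + √(10 + j)*j) + j = (j² + j*√(10 + j)) + j = j + j² + j*√(10 + j))
(g(2) - 9)² = (2*(1 + 2 + √(10 + 2)) - 9)² = (2*(1 + 2 + √12) - 9)² = (2*(1 + 2 + 2*√3) - 9)² = (2*(3 + 2*√3) - 9)² = ((6 + 4*√3) - 9)² = (-3 + 4*√3)²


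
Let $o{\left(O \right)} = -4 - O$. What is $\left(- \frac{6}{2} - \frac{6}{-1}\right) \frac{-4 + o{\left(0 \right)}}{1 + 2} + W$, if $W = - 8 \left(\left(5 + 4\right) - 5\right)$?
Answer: $-40$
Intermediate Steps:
$W = -32$ ($W = - 8 \left(9 - 5\right) = \left(-8\right) 4 = -32$)
$\left(- \frac{6}{2} - \frac{6}{-1}\right) \frac{-4 + o{\left(0 \right)}}{1 + 2} + W = \left(- \frac{6}{2} - \frac{6}{-1}\right) \frac{-4 - 4}{1 + 2} - 32 = \left(\left(-6\right) \frac{1}{2} - -6\right) \frac{-4 + \left(-4 + 0\right)}{3} - 32 = \left(-3 + 6\right) \left(-4 - 4\right) \frac{1}{3} - 32 = 3 \left(\left(-8\right) \frac{1}{3}\right) - 32 = 3 \left(- \frac{8}{3}\right) - 32 = -8 - 32 = -40$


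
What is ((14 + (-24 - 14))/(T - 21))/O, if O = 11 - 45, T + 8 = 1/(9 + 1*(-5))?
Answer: -48/1955 ≈ -0.024552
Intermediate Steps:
T = -31/4 (T = -8 + 1/(9 + 1*(-5)) = -8 + 1/(9 - 5) = -8 + 1/4 = -8 + ¼ = -31/4 ≈ -7.7500)
O = -34
((14 + (-24 - 14))/(T - 21))/O = ((14 + (-24 - 14))/(-31/4 - 21))/(-34) = -(14 - 38)/(34*(-115/4)) = -(-12)*(-4)/(17*115) = -1/34*96/115 = -48/1955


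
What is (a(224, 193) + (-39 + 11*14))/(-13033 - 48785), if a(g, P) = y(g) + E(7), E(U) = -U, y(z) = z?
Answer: -166/30909 ≈ -0.0053706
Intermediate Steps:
a(g, P) = -7 + g (a(g, P) = g - 1*7 = g - 7 = -7 + g)
(a(224, 193) + (-39 + 11*14))/(-13033 - 48785) = ((-7 + 224) + (-39 + 11*14))/(-13033 - 48785) = (217 + (-39 + 154))/(-61818) = (217 + 115)*(-1/61818) = 332*(-1/61818) = -166/30909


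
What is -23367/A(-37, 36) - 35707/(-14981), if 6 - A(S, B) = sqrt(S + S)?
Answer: (-349846785*I + 35707*sqrt(74))/(14981*(sqrt(74) + 6*I)) ≈ -1272.2 - 1827.4*I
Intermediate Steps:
A(S, B) = 6 - sqrt(2)*sqrt(S) (A(S, B) = 6 - sqrt(S + S) = 6 - sqrt(2*S) = 6 - sqrt(2)*sqrt(S))
-23367/A(-37, 36) - 35707/(-14981) = -23367/(6 - sqrt(2)*sqrt(-37)) - 35707/(-14981) = -23367/(6 - sqrt(2)*I*sqrt(37)) - 35707*(-1/14981) = -23367/(6 - I*sqrt(74)) + 35707/14981 = 35707/14981 - 23367/(6 - I*sqrt(74))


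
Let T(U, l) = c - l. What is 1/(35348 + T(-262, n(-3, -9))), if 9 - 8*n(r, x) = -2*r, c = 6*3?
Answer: 8/282925 ≈ 2.8276e-5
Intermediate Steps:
c = 18
n(r, x) = 9/8 + r/4 (n(r, x) = 9/8 - (-1)*r/4 = 9/8 + r/4)
T(U, l) = 18 - l
1/(35348 + T(-262, n(-3, -9))) = 1/(35348 + (18 - (9/8 + (¼)*(-3)))) = 1/(35348 + (18 - (9/8 - ¾))) = 1/(35348 + (18 - 1*3/8)) = 1/(35348 + (18 - 3/8)) = 1/(35348 + 141/8) = 1/(282925/8) = 8/282925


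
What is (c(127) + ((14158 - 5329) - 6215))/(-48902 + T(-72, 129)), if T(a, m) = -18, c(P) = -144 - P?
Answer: -2343/48920 ≈ -0.047895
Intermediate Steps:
(c(127) + ((14158 - 5329) - 6215))/(-48902 + T(-72, 129)) = ((-144 - 1*127) + ((14158 - 5329) - 6215))/(-48902 - 18) = ((-144 - 127) + (8829 - 6215))/(-48920) = (-271 + 2614)*(-1/48920) = 2343*(-1/48920) = -2343/48920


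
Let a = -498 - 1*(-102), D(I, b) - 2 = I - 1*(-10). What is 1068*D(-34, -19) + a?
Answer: -23892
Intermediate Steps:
D(I, b) = 12 + I (D(I, b) = 2 + (I - 1*(-10)) = 2 + (I + 10) = 2 + (10 + I) = 12 + I)
a = -396 (a = -498 + 102 = -396)
1068*D(-34, -19) + a = 1068*(12 - 34) - 396 = 1068*(-22) - 396 = -23496 - 396 = -23892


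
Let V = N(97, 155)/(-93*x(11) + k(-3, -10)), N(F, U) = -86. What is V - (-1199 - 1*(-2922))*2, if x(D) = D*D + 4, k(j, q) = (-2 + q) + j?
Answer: -20055677/5820 ≈ -3446.0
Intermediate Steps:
k(j, q) = -2 + j + q
x(D) = 4 + D² (x(D) = D² + 4 = 4 + D²)
V = 43/5820 (V = -86/(-93*(4 + 11²) + (-2 - 3 - 10)) = -86/(-93*(4 + 121) - 15) = -86/(-93*125 - 15) = -86/(-11625 - 15) = -86/(-11640) = -86*(-1/11640) = 43/5820 ≈ 0.0073883)
V - (-1199 - 1*(-2922))*2 = 43/5820 - (-1199 - 1*(-2922))*2 = 43/5820 - (-1199 + 2922)*2 = 43/5820 - 1723*2 = 43/5820 - 1*3446 = 43/5820 - 3446 = -20055677/5820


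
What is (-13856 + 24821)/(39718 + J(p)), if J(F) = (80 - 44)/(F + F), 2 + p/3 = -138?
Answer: 767550/2780257 ≈ 0.27607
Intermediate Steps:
p = -420 (p = -6 + 3*(-138) = -6 - 414 = -420)
J(F) = 18/F (J(F) = 36/((2*F)) = 36*(1/(2*F)) = 18/F)
(-13856 + 24821)/(39718 + J(p)) = (-13856 + 24821)/(39718 + 18/(-420)) = 10965/(39718 + 18*(-1/420)) = 10965/(39718 - 3/70) = 10965/(2780257/70) = 10965*(70/2780257) = 767550/2780257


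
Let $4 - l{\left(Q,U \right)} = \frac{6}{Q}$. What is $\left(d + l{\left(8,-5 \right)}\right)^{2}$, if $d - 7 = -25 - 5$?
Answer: $\frac{6241}{16} \approx 390.06$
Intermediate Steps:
$l{\left(Q,U \right)} = 4 - \frac{6}{Q}$
$d = -23$ ($d = 7 - 30 = -23$)
$\left(d + l{\left(8,-5 \right)}\right)^{2} = \left(-23 + \left(4 - \frac{6}{8}\right)\right)^{2} = \left(-23 + \left(4 - \frac{3}{4}\right)\right)^{2} = \left(-23 + \frac{13}{4}\right)^{2} = \left(- \frac{79}{4}\right)^{2} = \frac{6241}{16}$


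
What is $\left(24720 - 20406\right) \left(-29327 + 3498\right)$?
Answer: $-111426306$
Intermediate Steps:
$\left(24720 - 20406\right) \left(-29327 + 3498\right) = \left(24720 - 20406\right) \left(-25829\right) = 4314 \left(-25829\right) = -111426306$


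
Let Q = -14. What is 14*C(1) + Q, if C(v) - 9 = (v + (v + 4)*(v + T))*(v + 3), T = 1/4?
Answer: 518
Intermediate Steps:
T = ¼ ≈ 0.25000
C(v) = 9 + (3 + v)*(v + (4 + v)*(¼ + v)) (C(v) = 9 + (v + (v + 4)*(v + ¼))*(v + 3) = 9 + (v + (4 + v)*(¼ + v))*(3 + v) = 9 + (3 + v)*(v + (4 + v)*(¼ + v)))
14*C(1) + Q = 14*(12 + 1³ + (33/4)*1² + (67/4)*1) - 14 = 14*(12 + 1 + (33/4)*1 + 67/4) - 14 = 14*(12 + 1 + 33/4 + 67/4) - 14 = 14*38 - 14 = 532 - 14 = 518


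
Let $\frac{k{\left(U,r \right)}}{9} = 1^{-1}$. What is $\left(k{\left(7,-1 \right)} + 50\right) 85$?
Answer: $5015$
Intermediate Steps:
$k{\left(U,r \right)} = 9$ ($k{\left(U,r \right)} = \frac{9}{1} = 9 \cdot 1 = 9$)
$\left(k{\left(7,-1 \right)} + 50\right) 85 = \left(9 + 50\right) 85 = 59 \cdot 85 = 5015$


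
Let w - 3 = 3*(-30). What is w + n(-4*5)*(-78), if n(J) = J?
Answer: 1473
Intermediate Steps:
w = -87 (w = 3 + 3*(-30) = 3 - 90 = -87)
w + n(-4*5)*(-78) = -87 - 4*5*(-78) = -87 - 20*(-78) = -87 + 1560 = 1473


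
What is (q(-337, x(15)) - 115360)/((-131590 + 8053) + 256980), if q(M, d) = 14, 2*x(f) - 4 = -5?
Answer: -115346/133443 ≈ -0.86438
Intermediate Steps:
x(f) = -1/2 (x(f) = 2 + (1/2)*(-5) = 2 - 5/2 = -1/2)
(q(-337, x(15)) - 115360)/((-131590 + 8053) + 256980) = (14 - 115360)/((-131590 + 8053) + 256980) = -115346/(-123537 + 256980) = -115346/133443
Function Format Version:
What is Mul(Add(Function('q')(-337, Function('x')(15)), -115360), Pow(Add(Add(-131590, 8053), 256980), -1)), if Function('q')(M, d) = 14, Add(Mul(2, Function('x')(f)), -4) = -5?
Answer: Rational(-115346, 133443) ≈ -0.86438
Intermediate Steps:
Function('x')(f) = Rational(-1, 2) (Function('x')(f) = Add(2, Mul(Rational(1, 2), -5)) = Add(2, Rational(-5, 2)) = Rational(-1, 2))
Mul(Add(Function('q')(-337, Function('x')(15)), -115360), Pow(Add(Add(-131590, 8053), 256980), -1)) = Mul(Add(14, -115360), Pow(Add(Add(-131590, 8053), 256980), -1)) = Mul(-115346, Pow(Add(-123537, 256980), -1)) = Mul(-115346, Pow(133443, -1)) = Mul(-115346, Rational(1, 133443)) = Rational(-115346, 133443)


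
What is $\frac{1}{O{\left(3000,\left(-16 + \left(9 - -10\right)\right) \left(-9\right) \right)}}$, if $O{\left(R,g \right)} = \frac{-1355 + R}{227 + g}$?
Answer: $\frac{40}{329} \approx 0.12158$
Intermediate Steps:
$O{\left(R,g \right)} = \frac{-1355 + R}{227 + g}$
$\frac{1}{O{\left(3000,\left(-16 + \left(9 - -10\right)\right) \left(-9\right) \right)}} = \frac{1}{\frac{1}{227 + \left(-16 + \left(9 - -10\right)\right) \left(-9\right)} \left(-1355 + 3000\right)} = \frac{1}{\frac{1}{227 + \left(-16 + \left(9 + 10\right)\right) \left(-9\right)} 1645} = \frac{1}{\frac{1}{227 + \left(-16 + 19\right) \left(-9\right)} 1645} = \frac{1}{\frac{1}{227 + 3 \left(-9\right)} 1645} = \frac{1}{\frac{1}{227 - 27} \cdot 1645} = \frac{1}{\frac{1}{200} \cdot 1645} = \frac{1}{\frac{329}{40}} = \frac{40}{329}$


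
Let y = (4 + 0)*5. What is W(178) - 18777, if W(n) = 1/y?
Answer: -375539/20 ≈ -18777.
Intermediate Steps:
y = 20 (y = 4*5 = 20)
W(n) = 1/20
W(178) - 18777 = 1/20 - 18777 = -375539/20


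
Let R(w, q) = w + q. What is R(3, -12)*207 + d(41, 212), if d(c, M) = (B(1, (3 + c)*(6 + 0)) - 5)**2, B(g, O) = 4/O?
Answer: -8006987/4356 ≈ -1838.2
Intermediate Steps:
d(c, M) = (-5 + 4/(18 + 6*c))**2 (d(c, M) = (4/(((3 + c)*(6 + 0))) - 5)**2 = (4/(((3 + c)*6)) - 5)**2 = (4/(18 + 6*c) - 5)**2 = (-5 + 4/(18 + 6*c))**2)
R(w, q) = q + w
R(3, -12)*207 + d(41, 212) = (-12 + 3)*207 + (43 + 15*41)**2/(9*(3 + 41)**2) = -9*207 + (1/9)*(43 + 615)**2/44**2 = -1863 + (1/9)*(1/1936)*658**2 = -1863 + (1/9)*(1/1936)*432964 = -1863 + 108241/4356 = -8006987/4356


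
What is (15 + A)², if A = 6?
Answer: 441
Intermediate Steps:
(15 + A)² = (15 + 6)² = 21² = 441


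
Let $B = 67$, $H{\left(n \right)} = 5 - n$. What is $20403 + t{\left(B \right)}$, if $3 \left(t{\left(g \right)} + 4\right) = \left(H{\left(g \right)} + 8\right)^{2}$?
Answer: $21371$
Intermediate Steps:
$t{\left(g \right)} = -4 + \frac{\left(13 - g\right)^{2}}{3}$ ($t{\left(g \right)} = -4 + \frac{\left(\left(5 - g\right) + 8\right)^{2}}{3} = -4 + \frac{\left(13 - g\right)^{2}}{3}$)
$20403 + t{\left(B \right)} = 20403 - \left(4 - \frac{\left(-13 + 67\right)^{2}}{3}\right) = 20403 - \left(4 - \frac{54^{2}}{3}\right) = 20403 + \left(-4 + \frac{1}{3} \cdot 2916\right) = 20403 + \left(-4 + 972\right) = 20403 + 968 = 21371$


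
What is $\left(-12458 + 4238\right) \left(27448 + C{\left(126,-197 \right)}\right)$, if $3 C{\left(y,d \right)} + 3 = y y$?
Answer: $-269114580$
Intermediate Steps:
$C{\left(y,d \right)} = -1 + \frac{y^{2}}{3}$ ($C{\left(y,d \right)} = -1 + \frac{y y}{3} = -1 + \frac{y^{2}}{3}$)
$\left(-12458 + 4238\right) \left(27448 + C{\left(126,-197 \right)}\right) = \left(-12458 + 4238\right) \left(27448 - \left(1 - \frac{126^{2}}{3}\right)\right) = - 8220 \left(27448 + \left(-1 + \frac{1}{3} \cdot 15876\right)\right) = - 8220 \left(27448 + \left(-1 + 5292\right)\right) = - 8220 \left(27448 + 5291\right) = \left(-8220\right) 32739 = -269114580$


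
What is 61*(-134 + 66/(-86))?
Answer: -353495/43 ≈ -8220.8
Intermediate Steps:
61*(-134 + 66/(-86)) = 61*(-134 + 66*(-1/86)) = 61*(-134 - 33/43) = 61*(-5795/43) = -353495/43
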